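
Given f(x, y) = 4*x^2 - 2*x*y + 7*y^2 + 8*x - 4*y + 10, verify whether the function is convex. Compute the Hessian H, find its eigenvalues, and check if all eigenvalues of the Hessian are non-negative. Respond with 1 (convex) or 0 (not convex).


The Hessian of f(x,y) = 4*x^2 - 2*x*y + 7*y^2 + 8*x - 4*y + 10 is:
H = [[8, -2], [-2, 14]]
Trace = 8 + 14 = 22
Determinant = 8*14 - (-2)^2 = 108
Discriminant = (22)^2 - 4*108 = 52.0
Eigenvalues: lambda_1 = 7.3944, lambda_2 = 14.6056
The function is convex.

1


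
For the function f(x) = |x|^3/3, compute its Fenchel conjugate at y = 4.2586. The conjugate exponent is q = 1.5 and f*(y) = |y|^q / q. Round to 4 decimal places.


The conjugate exponent q satisfies 1/p + 1/q = 1.
p = 3, so q = 3/(3 - 1) = 1.5
|y|^q = 4.2586^1.5 = 8.7882
f*(4.2586) = 8.7882 / 1.5 = 5.8588


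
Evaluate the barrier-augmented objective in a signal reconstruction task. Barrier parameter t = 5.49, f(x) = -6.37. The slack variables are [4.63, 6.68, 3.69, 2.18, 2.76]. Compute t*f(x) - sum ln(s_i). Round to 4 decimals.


Step 1: Compute log-barrier.
ln values: [1.5326, 1.8991, 1.3056, 0.7793, 1.0152]
phi = -(1.5326 + 1.8991 + 1.3056 + 0.7793 + 1.0152) = -6.5319
Step 2: Compute augmented objective.
t*f(x) = 5.49*-6.37 = -34.9713
Total = -34.9713 - 6.5319 = -41.5032


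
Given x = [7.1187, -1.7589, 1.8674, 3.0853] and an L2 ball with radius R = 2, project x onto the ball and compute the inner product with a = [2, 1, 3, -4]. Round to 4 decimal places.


Step 1: Compute ||x|| (intermediates to 6 decimals).
||x|| = sqrt(7.1187^2 + (-1.7589)^2 + 1.8674^2 + 3.0853^2) = 8.171651
Step 2: Project.
Since ||x|| > R, scale = R/||x|| = 2/8.171651 = 0.244749, proj(x) = scale * x
proj(x) = [1.742295, -0.430489, 0.457044, 0.755124]
Step 3: Dot product.
a^T * proj(x) = 2*1.742295 + 1*(-0.430489) + 3*0.457044 - 4*0.755124 = 1.4047


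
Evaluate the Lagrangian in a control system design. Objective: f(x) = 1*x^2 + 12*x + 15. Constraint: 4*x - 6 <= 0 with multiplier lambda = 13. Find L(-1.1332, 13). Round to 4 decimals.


Step 1: Evaluate f(x).
f(-1.1332) = 1*(-1.1332)^2 + 12*(-1.1332) + 15 = 2.6857
Step 2: Evaluate g(x).
g(-1.1332) = 4*-1.1332 - 6 = -10.5328
Step 3: Compute Lagrangian.
L = 2.6857 + 13*-10.5328 = -134.2407


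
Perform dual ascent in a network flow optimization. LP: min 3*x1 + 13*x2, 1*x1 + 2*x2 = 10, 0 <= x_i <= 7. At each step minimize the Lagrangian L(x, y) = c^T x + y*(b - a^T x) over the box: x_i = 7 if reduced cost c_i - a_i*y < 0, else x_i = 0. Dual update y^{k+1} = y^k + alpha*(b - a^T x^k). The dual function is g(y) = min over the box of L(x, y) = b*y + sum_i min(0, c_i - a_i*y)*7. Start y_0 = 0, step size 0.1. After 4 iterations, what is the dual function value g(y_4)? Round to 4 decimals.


Dual ascent for LP: min 3*x1 + 13*x2, 1*x1 + 2*x2 = 10, 0 <= x_i <= 7
Step 1: y^k = 0.0, reduced costs: (3.0, 13.0)
  x^k = (0.0, 0.0), subgradient = b - a^T x = 10.0
  y^{k+1} = 0.0 + 0.1*10.0 = 1.0
Step 2: y^k = 1.0, reduced costs: (2.0, 11.0)
  x^k = (0.0, 0.0), subgradient = b - a^T x = 10.0
  y^{k+1} = 1.0 + 0.1*10.0 = 2.0
Step 3: y^k = 2.0, reduced costs: (1.0, 9.0)
  x^k = (0.0, 0.0), subgradient = b - a^T x = 10.0
  y^{k+1} = 2.0 + 0.1*10.0 = 3.0
Step 4: y^k = 3.0, reduced costs: (0.0, 7.0)
  x^k = (0.0, 0.0), subgradient = b - a^T x = 10.0
  y^{k+1} = 3.0 + 0.1*10.0 = 4.0
Dual objective at y_4 = 4.0: reduced costs (-1.0, 5.0), box minimizer x = (7.0, 0.0)
g(y_4) = b*y + (c1 - a1*y)*x1 + (c2 - a2*y)*x2 = 10*4.0 + (-1.0)*7.0 + 5.0*0.0 = 40.0 - 7.0 + 0.0 = 33.0


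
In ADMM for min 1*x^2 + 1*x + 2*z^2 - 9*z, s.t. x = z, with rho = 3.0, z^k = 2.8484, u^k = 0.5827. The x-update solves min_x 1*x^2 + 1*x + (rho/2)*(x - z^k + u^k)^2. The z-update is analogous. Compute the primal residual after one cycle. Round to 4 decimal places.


ADMM iteration with rho = 3.0, z^k = 2.8484, u^k = 0.5827
Step 1: x-update.
Minimize 1*x^2 + 1*x + (3.0/2)*(x - 2.8484 + 0.5827)^2
FOC: (2*1 + 3.0)*x = -1 + 3.0*(2.8484 - 0.5827)
x^{k+1} = 1.1594
Step 2: z-update.
Minimize 2*z^2 - 9*z + (3.0/2)*(1.1594 - z + 0.5827)^2
FOC: (2*2 + 3.0)*z = 9 + 3.0*(1.1594 + 0.5827)
z^{k+1} = 2.0323
Step 3: u-update.
u^{k+1} = 0.5827 + 1.1594 - 2.0323 = -0.2902
Step 4: Primal residual = |1.1594 - 2.0323| = 0.8729


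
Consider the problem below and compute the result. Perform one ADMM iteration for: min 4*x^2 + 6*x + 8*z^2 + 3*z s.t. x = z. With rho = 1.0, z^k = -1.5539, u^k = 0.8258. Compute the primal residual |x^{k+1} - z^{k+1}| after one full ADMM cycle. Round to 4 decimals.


ADMM iteration with rho = 1.0, z^k = -1.5539, u^k = 0.8258
Step 1: x-update.
Minimize 4*x^2 + 6*x + (1.0/2)*(x + 1.5539 + 0.8258)^2
FOC: (2*4 + 1.0)*x = -6 + 1.0*(-1.5539 - 0.8258)
x^{k+1} = -0.9311
Step 2: z-update.
Minimize 8*z^2 + 3*z + (1.0/2)*(-0.9311 - z + 0.8258)^2
FOC: (2*8 + 1.0)*z = -3 + 1.0*(-0.9311 + 0.8258)
z^{k+1} = -0.1827
Step 3: u-update.
u^{k+1} = 0.8258 - 0.9311 + 0.1827 = 0.0774
Step 4: Primal residual = |-0.9311 + 0.1827| = 0.7484


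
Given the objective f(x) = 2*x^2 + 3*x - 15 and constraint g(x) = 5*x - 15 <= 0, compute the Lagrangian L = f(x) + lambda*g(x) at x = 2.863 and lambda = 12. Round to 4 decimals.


Step 1: Evaluate f(x).
f(2.863) = 2*2.863^2 + 3*2.863 - 15 = 9.9825
Step 2: Evaluate g(x).
g(2.863) = 5*2.863 - 15 = -0.685
Step 3: Compute Lagrangian.
L = 9.9825 + 12*-0.685 = 1.7625


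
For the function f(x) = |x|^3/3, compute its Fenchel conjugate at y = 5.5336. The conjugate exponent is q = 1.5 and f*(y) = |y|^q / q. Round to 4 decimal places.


The conjugate exponent q satisfies 1/p + 1/q = 1.
p = 3, so q = 3/(3 - 1) = 1.5
|y|^q = 5.5336^1.5 = 13.017
f*(5.5336) = 13.017 / 1.5 = 8.678


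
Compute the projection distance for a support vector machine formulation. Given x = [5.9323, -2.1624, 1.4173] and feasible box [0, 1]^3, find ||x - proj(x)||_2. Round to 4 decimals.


Project each component onto [0, 1].
clip(5.9323) = 1.0, clip(-2.1624) = 0.0, clip(1.4173) = 1.0
Projection = [1.0, 0.0, 1.0]
Squared diffs: [24.3276, 4.676, 0.1741]
Distance = sqrt(29.1777) = 5.4016


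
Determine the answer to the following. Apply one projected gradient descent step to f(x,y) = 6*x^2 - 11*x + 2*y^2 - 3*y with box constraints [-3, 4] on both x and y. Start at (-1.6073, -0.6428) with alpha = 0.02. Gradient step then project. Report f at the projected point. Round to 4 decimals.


Step 1: Compute gradient at (-1.6073, -0.6428).
grad_x = 2*6*-1.6073 - 11 = -30.2876
grad_y = 2*2*-0.6428 - 3 = -5.5712
Step 2: Gradient step.
x_raw = -1.6073 - 0.02*-30.2876 = -1.0015
y_raw = -0.6428 - 0.02*-5.5712 = -0.5314
Step 3: Project onto [-3, 4].
x_proj = clip(-1.0015) = -1.0015
y_proj = clip(-0.5314) = -0.5314
Step 4: Evaluate f.
f(-1.0015, -0.5314) = 19.1945


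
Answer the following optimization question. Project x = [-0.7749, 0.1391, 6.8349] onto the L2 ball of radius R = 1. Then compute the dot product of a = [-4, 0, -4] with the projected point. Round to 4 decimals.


Step 1: Compute ||x|| (intermediates to 6 decimals).
||x|| = sqrt((-0.7749)^2 + 0.1391^2 + 6.8349^2) = 6.880093
Step 2: Project.
Since ||x|| > R, scale = R/||x|| = 1/6.880093 = 0.145347, proj(x) = scale * x
proj(x) = [-0.112629, 0.020218, 0.993432]
Step 3: Dot product.
a^T * proj(x) = -4*(-0.112629) + 0*0.020218 - 4*0.993432 = -3.5232


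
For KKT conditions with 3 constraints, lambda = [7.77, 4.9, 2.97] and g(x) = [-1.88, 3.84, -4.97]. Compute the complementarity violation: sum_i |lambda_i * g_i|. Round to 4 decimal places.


KKT complementary slackness check:
lambda_1 * g_1 = 7.77 * -1.88 = -14.6076
lambda_2 * g_2 = 4.9 * 3.84 = 18.816
lambda_3 * g_3 = 2.97 * -4.97 = -14.7609
Total violation = 14.6076 + 18.816 + 14.7609 = 48.1845


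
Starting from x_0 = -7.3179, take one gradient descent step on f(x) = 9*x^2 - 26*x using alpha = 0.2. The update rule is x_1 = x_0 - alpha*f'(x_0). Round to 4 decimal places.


We compute the gradient at x_0 and apply the update.
f'(x) = 18*x - 26
f'(-7.3179) = 18*-7.3179 - 26 = -157.7222
x_1 = -7.3179 - 0.2*-157.7222 = 24.2265


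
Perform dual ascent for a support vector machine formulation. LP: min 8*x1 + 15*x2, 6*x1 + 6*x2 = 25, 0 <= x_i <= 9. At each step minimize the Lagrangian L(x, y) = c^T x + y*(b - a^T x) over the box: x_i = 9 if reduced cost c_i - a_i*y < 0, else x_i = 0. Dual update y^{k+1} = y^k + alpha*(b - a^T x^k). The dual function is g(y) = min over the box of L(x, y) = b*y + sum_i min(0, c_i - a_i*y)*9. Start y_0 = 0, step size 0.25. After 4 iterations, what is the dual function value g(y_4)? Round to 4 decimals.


Dual ascent for LP: min 8*x1 + 15*x2, 6*x1 + 6*x2 = 25, 0 <= x_i <= 9
Step 1: y^k = 0.0, reduced costs: (8.0, 15.0)
  x^k = (0.0, 0.0), subgradient = b - a^T x = 25.0
  y^{k+1} = 0.0 + 0.25*25.0 = 6.25
Step 2: y^k = 6.25, reduced costs: (-29.5, -22.5)
  x^k = (9.0, 9.0), subgradient = b - a^T x = -83.0
  y^{k+1} = 6.25 + 0.25*-83.0 = -14.5
Step 3: y^k = -14.5, reduced costs: (95.0, 102.0)
  x^k = (0.0, 0.0), subgradient = b - a^T x = 25.0
  y^{k+1} = -14.5 + 0.25*25.0 = -8.25
Step 4: y^k = -8.25, reduced costs: (57.5, 64.5)
  x^k = (0.0, 0.0), subgradient = b - a^T x = 25.0
  y^{k+1} = -8.25 + 0.25*25.0 = -2.0
Dual objective at y_4 = -2.0: reduced costs (20.0, 27.0), box minimizer x = (0.0, 0.0)
g(y_4) = b*y + (c1 - a1*y)*x1 + (c2 - a2*y)*x2 = 25*(-2.0) + 20.0*0.0 + 27.0*0.0 = -50.0 + 0.0 + 0.0 = -50.0


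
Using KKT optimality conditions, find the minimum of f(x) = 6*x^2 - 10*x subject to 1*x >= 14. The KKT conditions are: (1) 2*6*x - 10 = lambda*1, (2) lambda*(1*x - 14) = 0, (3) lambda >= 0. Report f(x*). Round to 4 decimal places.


Step 1: Try lambda = 0 (constraint inactive).
x_unc = 10/(2*6) = 0.8333
Check: 1*0.8333 = 0.8333 < 14 -- violated!
Step 2: Constraint must be active: 1*x = 14
x* = 14/1 = 14.0
lambda = (2*6*14.0 - 10)/1 = 158.0
Step 3: Compute optimal value.
f(x*) = 6*14.0^2 - 10*14.0 = 1036.0


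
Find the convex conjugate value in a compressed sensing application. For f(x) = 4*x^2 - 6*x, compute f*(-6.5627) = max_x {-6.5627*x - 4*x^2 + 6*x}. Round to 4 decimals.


f*(y) = sup_x {y*x - a*x^2 - b*x} = sup_x {(y-b)*x - a*x^2}
FOC: (y - b) - 2a*x = 0 => x* = (y - b)/(2a)
x* = (-6.5627 + 6)/(2*4) = -0.0703
f*(-6.5627) = (y-b)^2/(4a) = (-6.5627 + 6)^2/(4*4)
= 0.3166/16 = 0.0198


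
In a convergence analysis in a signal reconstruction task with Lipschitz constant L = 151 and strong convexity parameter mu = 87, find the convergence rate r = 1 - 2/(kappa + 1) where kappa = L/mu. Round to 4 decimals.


Step 1: Compute the condition number.
kappa = L/mu = 151/87 = 1.7356
Step 2: Compute the convergence rate.
r = 1 - 2/(kappa + 1) = 1 - 2*mu/(L + mu) = (L - mu)/(L + mu) = 64/238 = 0.2689


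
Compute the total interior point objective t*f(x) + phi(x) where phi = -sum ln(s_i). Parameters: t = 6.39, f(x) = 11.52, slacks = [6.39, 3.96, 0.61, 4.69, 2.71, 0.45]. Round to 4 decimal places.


Step 1: Compute log-barrier.
ln values: [1.8547, 1.3762, -0.4943, 1.5454, 0.9969, -0.7985]
phi = -(1.8547 + 1.3762 - 0.4943 + 1.5454 + 0.9969 - 0.7985) = -4.4806
Step 2: Compute augmented objective.
t*f(x) = 6.39*11.52 = 73.6128
Total = 73.6128 - 4.4806 = 69.1322


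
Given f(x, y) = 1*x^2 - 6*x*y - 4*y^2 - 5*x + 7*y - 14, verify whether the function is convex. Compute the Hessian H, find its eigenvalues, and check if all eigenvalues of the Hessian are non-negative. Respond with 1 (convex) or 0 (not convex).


The Hessian of f(x,y) = 1*x^2 - 6*x*y - 4*y^2 - 5*x + 7*y - 14 is:
H = [[2, -6], [-6, -8]]
Trace = 2 - 8 = -6
Determinant = 2*-8 - (-6)^2 = -52
Discriminant = (-6)^2 - 4*-52 = 244.0
Eigenvalues: lambda_1 = -10.8102, lambda_2 = 4.8102
The function is not convex.

0


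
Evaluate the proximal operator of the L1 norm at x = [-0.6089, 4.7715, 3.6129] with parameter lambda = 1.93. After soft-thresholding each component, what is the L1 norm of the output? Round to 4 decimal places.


Soft-thresholding with lambda = 1.93:
prox(-0.6089) = sign(-0.6089)*max(|-0.6089| - 1.93, 0) = 0.0
prox(4.7715) = sign(4.7715)*max(|4.7715| - 1.93, 0) = 2.8415
prox(3.6129) = sign(3.6129)*max(|3.6129| - 1.93, 0) = 1.6829
prox(x) = [0.0, 2.8415, 1.6829]
||prox(x)||_1 = 0.0 + 2.8415 + 1.6829 = 4.5244


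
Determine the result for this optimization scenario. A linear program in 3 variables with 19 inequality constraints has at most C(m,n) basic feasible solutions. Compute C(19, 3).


Each vertex corresponds to some choice of n active constraints out of m, so the number of vertices is at most C(m, n) = m! / (n!(m-n)!).
m = 19, n = 3
Numerator: 19 * 18 * 17
Denominator: 3! = 6
C(19, 3) = 969


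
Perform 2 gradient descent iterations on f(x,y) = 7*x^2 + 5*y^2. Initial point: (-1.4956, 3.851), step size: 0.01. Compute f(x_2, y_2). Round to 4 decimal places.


Gradient descent on f(x,y) = 7*x^2 + 5*y^2.
Starting point: (-1.4956, 3.851), alpha = 0.01
Step 1: grad_x = 2*7*-1.4956 = -20.9384, grad_y = 2*5*3.851 = 38.51
  x_1 = -1.4956 - 0.01*-20.9384 = -1.2862
  y_1 = 3.851 - 0.01*38.51 = 3.4659
Step 2: grad_x = 2*7*-1.2862 = -18.007, grad_y = 2*5*3.4659 = 34.659
  x_2 = -1.2862 - 0.01*-18.007 = -1.1061
  y_2 = 3.4659 - 0.01*34.659 = 3.1193
f(-1.1061, 3.1193) = 7*(-1.1061)^2 + 5*3.1193^2 = 57.2154


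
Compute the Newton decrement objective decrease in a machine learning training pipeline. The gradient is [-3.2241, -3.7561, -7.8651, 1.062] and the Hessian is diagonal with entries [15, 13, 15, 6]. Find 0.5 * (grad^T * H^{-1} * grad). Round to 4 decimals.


Step 1: H is diagonal, so H^(-1) * g = [-0.2149, -0.2889, -0.5243, 0.177].
Step 2: g^T H^(-1) g = sum_i g_i^2 / H_ii
  = (-3.2241)^2/15 + (-3.7561)^2/13 + (-7.8651)^2/15 + (1.062)^2/6
  = 0.693 + 1.0853 + 4.124 + 0.188 = 6.0902
Step 3: Objective decrease = 0.5 * g^T H^(-1) g = 3.0451


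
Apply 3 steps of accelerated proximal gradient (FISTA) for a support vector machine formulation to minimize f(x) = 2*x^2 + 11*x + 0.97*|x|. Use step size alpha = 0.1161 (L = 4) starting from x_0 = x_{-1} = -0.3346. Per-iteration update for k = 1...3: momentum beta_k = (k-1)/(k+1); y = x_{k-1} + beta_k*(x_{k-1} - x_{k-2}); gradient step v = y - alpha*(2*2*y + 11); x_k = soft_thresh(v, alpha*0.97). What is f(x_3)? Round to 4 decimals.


FISTA on f(x) = 2*x^2 + 11*x + 0.97*|x|
L = 4, alpha = 0.1161
Iteration 1: beta = 0.0, y = -0.3346 + 0.0*(-0.3346 + 0.3346) = -0.3346
  grad(y) = 9.6616, v = y - alpha*grad = -1.4563
  prox(v) = soft_thresh(-1.4563, 0.1126) = -1.3437
Iteration 2: beta = 0.3333, y = -1.3437 + 0.3333*(-1.3437 + 0.3346) = -1.6801
  grad(y) = 4.2798, v = y - alpha*grad = -2.1769
  prox(v) = soft_thresh(-2.1769, 0.1126) = -2.0643
Iteration 3: beta = 0.5, y = -2.0643 + 0.5*(-2.0643 + 1.3437) = -2.4246
  grad(y) = 1.3015, v = y - alpha*grad = -2.5757
  prox(v) = soft_thresh(-2.5757, 0.1126) = -2.4631
f(x_3) = 2*(-2.4631)^2 + 11*(-2.4631) + 0.97*|-2.4631| = -12.5712


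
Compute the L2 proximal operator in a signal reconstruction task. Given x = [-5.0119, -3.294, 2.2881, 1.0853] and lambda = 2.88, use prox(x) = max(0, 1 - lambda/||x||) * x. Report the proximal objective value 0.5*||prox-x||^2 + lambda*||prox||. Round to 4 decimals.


Step 1: Compute ||x||.
||x|| = 6.5102
Step 2: Compute scaling factor.
scale = max(0, 1 - 2.88/6.5102) = 0.5576
Step 3: prox(x) = [-2.7947, -1.8368, 1.2759, 0.6052]
||prox(x)|| = 3.6302
Step 4: Proximal objective.
0.5*||prox-x||^2 = 4.1472
lambda*||prox|| = 10.455
Total = 14.6022


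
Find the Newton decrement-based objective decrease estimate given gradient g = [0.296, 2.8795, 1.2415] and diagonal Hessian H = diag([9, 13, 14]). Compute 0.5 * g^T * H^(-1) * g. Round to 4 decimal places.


Step 1: H is diagonal, so H^(-1) * g = [0.0329, 0.2215, 0.0887].
Step 2: g^T H^(-1) g = sum_i g_i^2 / H_ii
  = (0.296)^2/9 + (2.8795)^2/13 + (1.2415)^2/14
  = 0.0097 + 0.6378 + 0.1101 = 0.7576
Step 3: Objective decrease = 0.5 * g^T H^(-1) g = 0.3788


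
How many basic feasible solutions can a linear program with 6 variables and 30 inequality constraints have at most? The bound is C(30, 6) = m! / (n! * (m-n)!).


Each vertex corresponds to some choice of n active constraints out of m, so the number of vertices is at most C(m, n) = m! / (n!(m-n)!).
m = 30, n = 6
Numerator: 30 * 29 * 28 * 27 * 26 * 25
Denominator: 6! = 720
C(30, 6) = 593775


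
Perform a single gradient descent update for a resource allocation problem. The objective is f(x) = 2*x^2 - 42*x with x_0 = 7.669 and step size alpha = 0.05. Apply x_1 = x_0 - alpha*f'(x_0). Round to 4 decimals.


We compute the gradient at x_0 and apply the update.
f'(x) = 4*x - 42
f'(7.669) = 4*7.669 - 42 = -11.324
x_1 = 7.669 - 0.05*-11.324 = 8.2352


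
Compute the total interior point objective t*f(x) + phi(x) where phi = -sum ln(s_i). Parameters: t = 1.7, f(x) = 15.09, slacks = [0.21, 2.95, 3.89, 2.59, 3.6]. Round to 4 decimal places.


Step 1: Compute log-barrier.
ln values: [-1.5606, 1.0818, 1.3584, 0.9517, 1.2809]
phi = -(-1.5606 + 1.0818 + 1.3584 + 0.9517 + 1.2809) = -3.1122
Step 2: Compute augmented objective.
t*f(x) = 1.7*15.09 = 25.653
Total = 25.653 - 3.1122 = 22.5408


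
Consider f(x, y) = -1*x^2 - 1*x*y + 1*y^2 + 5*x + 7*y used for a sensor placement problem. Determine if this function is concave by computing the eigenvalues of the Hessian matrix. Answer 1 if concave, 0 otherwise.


The Hessian of f(x,y) = -1*x^2 - 1*x*y + 1*y^2 + 5*x + 7*y is:
H = [[-2, -1], [-1, 2]]
Trace = -2 + 2 = 0
Determinant = -2*2 - (-1)^2 = -5
Discriminant = (0)^2 - 4*-5 = 20.0
Eigenvalues: lambda_1 = -2.2361, lambda_2 = 2.2361
The function is not concave.

0


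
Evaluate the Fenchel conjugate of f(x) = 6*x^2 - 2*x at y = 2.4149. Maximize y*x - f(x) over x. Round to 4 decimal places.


f*(y) = sup_x {y*x - a*x^2 - b*x} = sup_x {(y-b)*x - a*x^2}
FOC: (y - b) - 2a*x = 0 => x* = (y - b)/(2a)
x* = (2.4149 + 2)/(2*6) = 0.3679
f*(2.4149) = (y-b)^2/(4a) = (2.4149 + 2)^2/(4*6)
= 19.4913/24 = 0.8121


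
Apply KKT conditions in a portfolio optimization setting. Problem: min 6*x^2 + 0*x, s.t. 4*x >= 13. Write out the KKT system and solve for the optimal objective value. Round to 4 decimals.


Step 1: Try lambda = 0 (constraint inactive).
x_unc = 0/(2*6) = 0.0
Check: 4*0.0 = 0.0 < 13 -- violated!
Step 2: Constraint must be active: 4*x = 13
x* = 13/4 = 3.25
lambda = (2*6*3.25 + 0)/4 = 9.75
Step 3: Compute optimal value.
f(x*) = 6*3.25^2 + 0*3.25 = 63.375


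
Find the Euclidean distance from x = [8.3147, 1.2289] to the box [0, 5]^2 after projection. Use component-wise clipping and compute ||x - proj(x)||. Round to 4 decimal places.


Project each component onto [0, 5].
clip(8.3147) = 5.0, clip(1.2289) = 1.2289
Projection = [5.0, 1.2289]
Squared diffs: [10.9872, 0.0]
Distance = sqrt(10.9872) = 3.3147


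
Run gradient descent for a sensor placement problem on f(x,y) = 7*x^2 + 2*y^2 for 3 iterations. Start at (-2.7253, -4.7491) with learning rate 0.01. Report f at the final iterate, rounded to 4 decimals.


Gradient descent on f(x,y) = 7*x^2 + 2*y^2.
Starting point: (-2.7253, -4.7491), alpha = 0.01
Step 1: grad_x = 2*7*-2.7253 = -38.1542, grad_y = 2*2*-4.7491 = -18.9964
  x_1 = -2.7253 - 0.01*-38.1542 = -2.3438
  y_1 = -4.7491 - 0.01*-18.9964 = -4.5591
Step 2: grad_x = 2*7*-2.3438 = -32.8126, grad_y = 2*2*-4.5591 = -18.2365
  x_2 = -2.3438 - 0.01*-32.8126 = -2.0156
  y_2 = -4.5591 - 0.01*-18.2365 = -4.3768
Step 3: grad_x = 2*7*-2.0156 = -28.2188, grad_y = 2*2*-4.3768 = -17.5071
  x_3 = -2.0156 - 0.01*-28.2188 = -1.7334
  y_3 = -4.3768 - 0.01*-17.5071 = -4.2017
f(-1.7334, -4.2017) = 7*(-1.7334)^2 + 2*(-4.2017)^2 = 56.3423


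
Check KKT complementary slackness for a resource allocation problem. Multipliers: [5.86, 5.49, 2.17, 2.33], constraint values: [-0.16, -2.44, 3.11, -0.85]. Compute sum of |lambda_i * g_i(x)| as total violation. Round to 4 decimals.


KKT complementary slackness check:
lambda_1 * g_1 = 5.86 * -0.16 = -0.9376
lambda_2 * g_2 = 5.49 * -2.44 = -13.3956
lambda_3 * g_3 = 2.17 * 3.11 = 6.7487
lambda_4 * g_4 = 2.33 * -0.85 = -1.9805
Total violation = 0.9376 + 13.3956 + 6.7487 + 1.9805 = 23.0624


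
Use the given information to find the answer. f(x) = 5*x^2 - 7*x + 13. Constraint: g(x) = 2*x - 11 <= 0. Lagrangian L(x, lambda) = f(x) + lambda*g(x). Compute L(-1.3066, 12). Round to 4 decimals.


Step 1: Evaluate f(x).
f(-1.3066) = 5*(-1.3066)^2 - 7*(-1.3066) + 13 = 30.6822
Step 2: Evaluate g(x).
g(-1.3066) = 2*-1.3066 - 11 = -13.6132
Step 3: Compute Lagrangian.
L = 30.6822 + 12*-13.6132 = -132.6762


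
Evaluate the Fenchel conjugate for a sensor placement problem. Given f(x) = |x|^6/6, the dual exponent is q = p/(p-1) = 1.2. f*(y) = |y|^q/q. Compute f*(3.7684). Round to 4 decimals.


The conjugate exponent q satisfies 1/p + 1/q = 1.
p = 6, so q = 6/(6 - 1) = 1.2
|y|^q = 3.7684^1.2 = 4.9135
f*(3.7684) = 4.9135 / 1.2 = 4.0946


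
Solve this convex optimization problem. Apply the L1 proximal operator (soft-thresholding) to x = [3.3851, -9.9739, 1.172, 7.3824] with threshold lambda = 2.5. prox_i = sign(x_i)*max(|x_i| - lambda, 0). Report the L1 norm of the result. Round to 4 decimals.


Soft-thresholding with lambda = 2.5:
prox(3.3851) = sign(3.3851)*max(|3.3851| - 2.5, 0) = 0.8851
prox(-9.9739) = sign(-9.9739)*max(|-9.9739| - 2.5, 0) = -7.4739
prox(1.172) = sign(1.172)*max(|1.172| - 2.5, 0) = 0.0
prox(7.3824) = sign(7.3824)*max(|7.3824| - 2.5, 0) = 4.8824
prox(x) = [0.8851, -7.4739, 0.0, 4.8824]
||prox(x)||_1 = 0.8851 + 7.4739 + 0.0 + 4.8824 = 13.2414


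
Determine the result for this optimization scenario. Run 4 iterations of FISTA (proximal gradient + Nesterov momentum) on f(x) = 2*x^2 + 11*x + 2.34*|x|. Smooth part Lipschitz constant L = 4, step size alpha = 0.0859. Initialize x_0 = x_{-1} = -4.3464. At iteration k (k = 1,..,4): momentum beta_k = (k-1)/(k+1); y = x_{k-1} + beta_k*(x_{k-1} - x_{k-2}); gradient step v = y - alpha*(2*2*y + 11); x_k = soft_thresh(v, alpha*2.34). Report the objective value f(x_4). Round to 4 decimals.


FISTA on f(x) = 2*x^2 + 11*x + 2.34*|x|
L = 4, alpha = 0.0859
Iteration 1: beta = 0.0, y = -4.3464 + 0.0*(-4.3464 + 4.3464) = -4.3464
  grad(y) = -6.3856, v = y - alpha*grad = -3.7979
  prox(v) = soft_thresh(-3.7979, 0.201) = -3.5969
Iteration 2: beta = 0.3333, y = -3.5969 + 0.3333*(-3.5969 + 4.3464) = -3.347
  grad(y) = -2.3881, v = y - alpha*grad = -3.1419
  prox(v) = soft_thresh(-3.1419, 0.201) = -2.9409
Iteration 3: beta = 0.5, y = -2.9409 + 0.5*(-2.9409 + 3.5969) = -2.6129
  grad(y) = 0.5484, v = y - alpha*grad = -2.66
  prox(v) = soft_thresh(-2.66, 0.201) = -2.459
Iteration 4: beta = 0.6, y = -2.459 + 0.6*(-2.459 + 2.9409) = -2.1699
  grad(y) = 2.3206, v = y - alpha*grad = -2.3692
  prox(v) = soft_thresh(-2.3692, 0.201) = -2.1682
f(x_4) = 2*(-2.1682)^2 + 11*(-2.1682) + 2.34*|-2.1682| = -9.3744


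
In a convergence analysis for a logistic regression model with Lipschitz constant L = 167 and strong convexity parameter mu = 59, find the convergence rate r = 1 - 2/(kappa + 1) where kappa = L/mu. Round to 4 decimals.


Step 1: Compute the condition number.
kappa = L/mu = 167/59 = 2.8305
Step 2: Compute the convergence rate.
r = 1 - 2/(kappa + 1) = 1 - 2*mu/(L + mu) = (L - mu)/(L + mu) = 108/226 = 0.4779


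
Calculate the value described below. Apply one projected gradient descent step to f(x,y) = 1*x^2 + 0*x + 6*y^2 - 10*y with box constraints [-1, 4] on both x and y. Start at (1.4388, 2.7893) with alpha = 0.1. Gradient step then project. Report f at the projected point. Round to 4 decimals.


Step 1: Compute gradient at (1.4388, 2.7893).
grad_x = 2*1*1.4388 + 0 = 2.8776
grad_y = 2*6*2.7893 - 10 = 23.4716
Step 2: Gradient step.
x_raw = 1.4388 - 0.1*2.8776 = 1.151
y_raw = 2.7893 - 0.1*23.4716 = 0.4421
Step 3: Project onto [-1, 4].
x_proj = clip(1.151) = 1.151
y_proj = clip(0.4421) = 0.4421
Step 4: Evaluate f.
f(1.151, 0.4421) = -1.9236


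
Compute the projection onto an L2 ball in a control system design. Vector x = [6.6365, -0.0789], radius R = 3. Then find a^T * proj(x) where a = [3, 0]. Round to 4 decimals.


Step 1: Compute ||x|| (intermediates to 6 decimals).
||x|| = sqrt(6.6365^2 + (-0.0789)^2) = 6.636969
Step 2: Project.
Since ||x|| > R, scale = R/||x|| = 3/6.636969 = 0.452014, proj(x) = scale * x
proj(x) = [2.999791, -0.035664]
Step 3: Dot product.
a^T * proj(x) = 3*2.999791 + 0*(-0.035664) = 8.9994


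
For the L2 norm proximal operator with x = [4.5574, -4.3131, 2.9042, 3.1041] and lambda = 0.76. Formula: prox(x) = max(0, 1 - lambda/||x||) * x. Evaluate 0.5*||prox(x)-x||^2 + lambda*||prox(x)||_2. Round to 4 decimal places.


Step 1: Compute ||x||.
||x|| = 7.5791
Step 2: Compute scaling factor.
scale = max(0, 1 - 0.76/7.5791) = 0.8997
Step 3: prox(x) = [4.1004, -3.8806, 2.613, 2.7928]
||prox(x)|| = 6.8191
Step 4: Proximal objective.
0.5*||prox-x||^2 = 0.2888
lambda*||prox|| = 5.1825
Total = 5.4713


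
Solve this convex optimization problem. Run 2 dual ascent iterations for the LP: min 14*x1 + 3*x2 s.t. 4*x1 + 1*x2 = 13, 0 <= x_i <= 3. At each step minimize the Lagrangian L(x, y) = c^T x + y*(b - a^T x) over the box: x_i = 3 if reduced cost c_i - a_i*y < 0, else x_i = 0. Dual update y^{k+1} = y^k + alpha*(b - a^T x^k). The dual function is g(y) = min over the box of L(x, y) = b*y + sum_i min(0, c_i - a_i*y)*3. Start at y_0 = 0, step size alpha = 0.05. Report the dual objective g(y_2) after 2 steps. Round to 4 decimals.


Dual ascent for LP: min 14*x1 + 3*x2, 4*x1 + 1*x2 = 13, 0 <= x_i <= 3
Step 1: y^k = 0.0, reduced costs: (14.0, 3.0)
  x^k = (0.0, 0.0), subgradient = b - a^T x = 13.0
  y^{k+1} = 0.0 + 0.05*13.0 = 0.65
Step 2: y^k = 0.65, reduced costs: (11.4, 2.35)
  x^k = (0.0, 0.0), subgradient = b - a^T x = 13.0
  y^{k+1} = 0.65 + 0.05*13.0 = 1.3
Dual objective at y_2 = 1.3: reduced costs (8.8, 1.7), box minimizer x = (0.0, 0.0)
g(y_2) = b*y + (c1 - a1*y)*x1 + (c2 - a2*y)*x2 = 13*1.3 + 8.8*0.0 + 1.7*0.0 = 16.9 + 0.0 + 0.0 = 16.9


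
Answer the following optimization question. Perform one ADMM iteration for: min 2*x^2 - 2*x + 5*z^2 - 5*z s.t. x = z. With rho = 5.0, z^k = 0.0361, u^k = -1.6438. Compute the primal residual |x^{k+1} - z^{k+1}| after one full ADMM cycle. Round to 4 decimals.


ADMM iteration with rho = 5.0, z^k = 0.0361, u^k = -1.6438
Step 1: x-update.
Minimize 2*x^2 - 2*x + (5.0/2)*(x - 0.0361 - 1.6438)^2
FOC: (2*2 + 5.0)*x = 2 + 5.0*(0.0361 + 1.6438)
x^{k+1} = 1.1555
Step 2: z-update.
Minimize 5*z^2 - 5*z + (5.0/2)*(1.1555 - z - 1.6438)^2
FOC: (2*5 + 5.0)*z = 5 + 5.0*(1.1555 - 1.6438)
z^{k+1} = 0.1706
Step 3: u-update.
u^{k+1} = -1.6438 + 1.1555 - 0.1706 = -0.6589
Step 4: Primal residual = |1.1555 - 0.1706| = 0.9849


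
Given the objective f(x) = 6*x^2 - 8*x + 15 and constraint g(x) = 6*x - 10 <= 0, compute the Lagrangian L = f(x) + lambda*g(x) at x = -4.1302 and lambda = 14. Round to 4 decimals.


Step 1: Evaluate f(x).
f(-4.1302) = 6*(-4.1302)^2 - 8*(-4.1302) + 15 = 150.3929
Step 2: Evaluate g(x).
g(-4.1302) = 6*-4.1302 - 10 = -34.7812
Step 3: Compute Lagrangian.
L = 150.3929 + 14*-34.7812 = -336.5439


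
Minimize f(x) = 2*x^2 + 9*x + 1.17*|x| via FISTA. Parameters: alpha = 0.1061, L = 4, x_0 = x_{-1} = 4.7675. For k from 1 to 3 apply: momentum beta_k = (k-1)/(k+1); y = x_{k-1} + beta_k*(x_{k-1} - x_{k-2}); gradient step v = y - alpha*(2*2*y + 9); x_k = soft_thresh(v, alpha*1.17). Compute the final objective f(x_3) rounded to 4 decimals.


FISTA on f(x) = 2*x^2 + 9*x + 1.17*|x|
L = 4, alpha = 0.1061
Iteration 1: beta = 0.0, y = 4.7675 + 0.0*(4.7675 - 4.7675) = 4.7675
  grad(y) = 28.07, v = y - alpha*grad = 1.7893
  prox(v) = soft_thresh(1.7893, 0.1241) = 1.6651
Iteration 2: beta = 0.3333, y = 1.6651 + 0.3333*(1.6651 - 4.7675) = 0.631
  grad(y) = 11.5241, v = y - alpha*grad = -0.5917
  prox(v) = soft_thresh(-0.5917, 0.1241) = -0.4676
Iteration 3: beta = 0.5, y = -0.4676 + 0.5*(-0.4676 - 1.6651) = -1.5339
  grad(y) = 2.8644, v = y - alpha*grad = -1.8378
  prox(v) = soft_thresh(-1.8378, 0.1241) = -1.7137
f(x_3) = 2*(-1.7137)^2 + 9*(-1.7137) + 1.17*|-1.7137| = -7.5447


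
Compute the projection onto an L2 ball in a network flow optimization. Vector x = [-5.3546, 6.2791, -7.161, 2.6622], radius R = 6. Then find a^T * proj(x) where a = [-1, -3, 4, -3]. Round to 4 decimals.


Step 1: Compute ||x|| (intermediates to 6 decimals).
||x|| = sqrt((-5.3546)^2 + 6.2791^2 + (-7.161)^2 + 2.6622^2) = 11.245713
Step 2: Project.
Since ||x|| > R, scale = R/||x|| = 6/11.245713 = 0.533537, proj(x) = scale * x
proj(x) = [-2.856877, 3.350132, -3.820658, 1.420382]
Step 3: Dot product.
a^T * proj(x) = -1*(-2.856877) - 3*3.350132 + 4*(-3.820658) - 3*1.420382 = -26.7373


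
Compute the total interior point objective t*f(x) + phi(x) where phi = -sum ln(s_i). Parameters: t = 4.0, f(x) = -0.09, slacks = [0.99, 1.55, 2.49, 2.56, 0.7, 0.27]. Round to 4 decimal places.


Step 1: Compute log-barrier.
ln values: [-0.0101, 0.4383, 0.9123, 0.94, -0.3567, -1.3093]
phi = -(-0.0101 + 0.4383 + 0.9123 + 0.94 - 0.3567 - 1.3093) = -0.6145
Step 2: Compute augmented objective.
t*f(x) = 4.0*-0.09 = -0.36
Total = -0.36 - 0.6145 = -0.9745


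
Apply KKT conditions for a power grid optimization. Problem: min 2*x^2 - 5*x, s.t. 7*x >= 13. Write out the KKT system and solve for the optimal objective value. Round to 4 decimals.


Step 1: Try lambda = 0 (constraint inactive).
x_unc = 5/(2*2) = 1.25
Check: 7*1.25 = 8.75 < 13 -- violated!
Step 2: Constraint must be active: 7*x = 13
x* = 13/7 = 1.8571 (rounded; the exact value 13/7 is used below)
lambda = (2*2*(13/7) - 5)/7 = 0.3469
Step 3: Compute optimal value.
f(x*) = 2*(13/7)^2 - 5*(13/7) = -2.3878


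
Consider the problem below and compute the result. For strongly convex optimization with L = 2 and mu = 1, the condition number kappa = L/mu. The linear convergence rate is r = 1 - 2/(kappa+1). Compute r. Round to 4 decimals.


Step 1: Compute the condition number.
kappa = L/mu = 2/1 = 2.0
Step 2: Compute the convergence rate.
r = 1 - 2/(kappa + 1) = 1 - 2*mu/(L + mu) = (L - mu)/(L + mu) = 1/3 = 0.3333


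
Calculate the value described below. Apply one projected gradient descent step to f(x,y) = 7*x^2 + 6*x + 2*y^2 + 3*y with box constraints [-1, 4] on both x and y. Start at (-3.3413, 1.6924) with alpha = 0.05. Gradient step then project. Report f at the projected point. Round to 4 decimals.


Step 1: Compute gradient at (-3.3413, 1.6924).
grad_x = 2*7*-3.3413 + 6 = -40.7782
grad_y = 2*2*1.6924 + 3 = 9.7696
Step 2: Gradient step.
x_raw = -3.3413 - 0.05*-40.7782 = -1.3024
y_raw = 1.6924 - 0.05*9.7696 = 1.2039
Step 3: Project onto [-1, 4].
x_proj = clip(-1.3024) = -1.0
y_proj = clip(1.2039) = 1.2039
Step 4: Evaluate f.
f(-1.0, 1.2039) = 7.5106


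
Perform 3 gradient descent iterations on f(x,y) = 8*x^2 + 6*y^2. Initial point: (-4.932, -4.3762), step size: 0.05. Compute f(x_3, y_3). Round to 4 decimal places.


Gradient descent on f(x,y) = 8*x^2 + 6*y^2.
Starting point: (-4.932, -4.3762), alpha = 0.05
Step 1: grad_x = 2*8*-4.932 = -78.912, grad_y = 2*6*-4.3762 = -52.5144
  x_1 = -4.932 - 0.05*-78.912 = -0.9864
  y_1 = -4.3762 - 0.05*-52.5144 = -1.7505
Step 2: grad_x = 2*8*-0.9864 = -15.7824, grad_y = 2*6*-1.7505 = -21.0058
  x_2 = -0.9864 - 0.05*-15.7824 = -0.1973
  y_2 = -1.7505 - 0.05*-21.0058 = -0.7002
Step 3: grad_x = 2*8*-0.1973 = -3.1565, grad_y = 2*6*-0.7002 = -8.4023
  x_3 = -0.1973 - 0.05*-3.1565 = -0.0395
  y_3 = -0.7002 - 0.05*-8.4023 = -0.2801
f(-0.0395, -0.2801) = 8*(-0.0395)^2 + 6*(-0.2801)^2 = 0.4831


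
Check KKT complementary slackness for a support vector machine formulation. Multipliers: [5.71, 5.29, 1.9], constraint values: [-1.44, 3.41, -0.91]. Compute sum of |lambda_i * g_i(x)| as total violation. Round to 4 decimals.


KKT complementary slackness check:
lambda_1 * g_1 = 5.71 * -1.44 = -8.2224
lambda_2 * g_2 = 5.29 * 3.41 = 18.0389
lambda_3 * g_3 = 1.9 * -0.91 = -1.729
Total violation = 8.2224 + 18.0389 + 1.729 = 27.9903


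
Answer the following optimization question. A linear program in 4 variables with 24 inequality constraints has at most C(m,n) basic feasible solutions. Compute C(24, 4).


Each vertex corresponds to some choice of n active constraints out of m, so the number of vertices is at most C(m, n) = m! / (n!(m-n)!).
m = 24, n = 4
Numerator: 24 * 23 * 22 * 21
Denominator: 4! = 24
C(24, 4) = 10626


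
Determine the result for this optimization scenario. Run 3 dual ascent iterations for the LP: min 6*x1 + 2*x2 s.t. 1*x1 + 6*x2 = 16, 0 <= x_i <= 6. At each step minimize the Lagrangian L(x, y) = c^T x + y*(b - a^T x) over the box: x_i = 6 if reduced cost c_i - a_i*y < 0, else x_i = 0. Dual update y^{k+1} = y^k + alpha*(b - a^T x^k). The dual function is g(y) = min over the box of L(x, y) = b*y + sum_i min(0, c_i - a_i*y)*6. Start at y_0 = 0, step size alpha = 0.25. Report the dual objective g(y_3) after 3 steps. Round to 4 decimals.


Dual ascent for LP: min 6*x1 + 2*x2, 1*x1 + 6*x2 = 16, 0 <= x_i <= 6
Step 1: y^k = 0.0, reduced costs: (6.0, 2.0)
  x^k = (0.0, 0.0), subgradient = b - a^T x = 16.0
  y^{k+1} = 0.0 + 0.25*16.0 = 4.0
Step 2: y^k = 4.0, reduced costs: (2.0, -22.0)
  x^k = (0.0, 6.0), subgradient = b - a^T x = -20.0
  y^{k+1} = 4.0 + 0.25*-20.0 = -1.0
Step 3: y^k = -1.0, reduced costs: (7.0, 8.0)
  x^k = (0.0, 0.0), subgradient = b - a^T x = 16.0
  y^{k+1} = -1.0 + 0.25*16.0 = 3.0
Dual objective at y_3 = 3.0: reduced costs (3.0, -16.0), box minimizer x = (0.0, 6.0)
g(y_3) = b*y + (c1 - a1*y)*x1 + (c2 - a2*y)*x2 = 16*3.0 + 3.0*0.0 + (-16.0)*6.0 = 48.0 + 0.0 - 96.0 = -48.0


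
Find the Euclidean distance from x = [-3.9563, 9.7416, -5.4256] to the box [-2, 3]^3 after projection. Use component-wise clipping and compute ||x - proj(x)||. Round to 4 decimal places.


Project each component onto [-2, 3].
clip(-3.9563) = -2.0, clip(9.7416) = 3.0, clip(-5.4256) = -2.0
Projection = [-2.0, 3.0, -2.0]
Squared diffs: [3.8271, 45.4492, 11.7347]
Distance = sqrt(61.011) = 7.811


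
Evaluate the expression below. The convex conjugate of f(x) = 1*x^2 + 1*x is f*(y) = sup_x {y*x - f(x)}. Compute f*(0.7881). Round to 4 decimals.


f*(y) = sup_x {y*x - a*x^2 - b*x} = sup_x {(y-b)*x - a*x^2}
FOC: (y - b) - 2a*x = 0 => x* = (y - b)/(2a)
x* = (0.7881 - 1)/(2*1) = -0.106
f*(0.7881) = (y-b)^2/(4a) = (0.7881 - 1)^2/(4*1)
= 0.0449/4 = 0.0112


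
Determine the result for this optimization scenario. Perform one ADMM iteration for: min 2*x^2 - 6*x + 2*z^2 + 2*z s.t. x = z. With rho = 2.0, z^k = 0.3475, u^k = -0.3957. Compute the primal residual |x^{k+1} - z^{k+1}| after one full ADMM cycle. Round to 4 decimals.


ADMM iteration with rho = 2.0, z^k = 0.3475, u^k = -0.3957
Step 1: x-update.
Minimize 2*x^2 - 6*x + (2.0/2)*(x - 0.3475 - 0.3957)^2
FOC: (2*2 + 2.0)*x = 6 + 2.0*(0.3475 + 0.3957)
x^{k+1} = 1.2477
Step 2: z-update.
Minimize 2*z^2 + 2*z + (2.0/2)*(1.2477 - z - 0.3957)^2
FOC: (2*2 + 2.0)*z = -2 + 2.0*(1.2477 - 0.3957)
z^{k+1} = -0.0493
Step 3: u-update.
u^{k+1} = -0.3957 + 1.2477 + 0.0493 = 0.9014
Step 4: Primal residual = |1.2477 + 0.0493| = 1.2971


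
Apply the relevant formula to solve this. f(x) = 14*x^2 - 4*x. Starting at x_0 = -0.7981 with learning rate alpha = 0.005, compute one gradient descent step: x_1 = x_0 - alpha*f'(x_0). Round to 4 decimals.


We compute the gradient at x_0 and apply the update.
f'(x) = 28*x - 4
f'(-0.7981) = 28*-0.7981 - 4 = -26.3468
x_1 = -0.7981 - 0.005*-26.3468 = -0.6664


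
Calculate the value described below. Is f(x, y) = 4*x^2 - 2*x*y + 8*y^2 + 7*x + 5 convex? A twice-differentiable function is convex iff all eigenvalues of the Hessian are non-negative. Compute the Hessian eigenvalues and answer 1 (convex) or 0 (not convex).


The Hessian of f(x,y) = 4*x^2 - 2*x*y + 8*y^2 + 7*x + 5 is:
H = [[8, -2], [-2, 16]]
Trace = 8 + 16 = 24
Determinant = 8*16 - (-2)^2 = 124
Discriminant = (24)^2 - 4*124 = 80.0
Eigenvalues: lambda_1 = 7.5279, lambda_2 = 16.4721
The function is convex.

1


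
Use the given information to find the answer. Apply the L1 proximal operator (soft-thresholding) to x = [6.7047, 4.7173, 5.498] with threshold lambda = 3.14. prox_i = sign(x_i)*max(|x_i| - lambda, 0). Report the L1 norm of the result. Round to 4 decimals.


Soft-thresholding with lambda = 3.14:
prox(6.7047) = sign(6.7047)*max(|6.7047| - 3.14, 0) = 3.5647
prox(4.7173) = sign(4.7173)*max(|4.7173| - 3.14, 0) = 1.5773
prox(5.498) = sign(5.498)*max(|5.498| - 3.14, 0) = 2.358
prox(x) = [3.5647, 1.5773, 2.358]
||prox(x)||_1 = 3.5647 + 1.5773 + 2.358 = 7.5


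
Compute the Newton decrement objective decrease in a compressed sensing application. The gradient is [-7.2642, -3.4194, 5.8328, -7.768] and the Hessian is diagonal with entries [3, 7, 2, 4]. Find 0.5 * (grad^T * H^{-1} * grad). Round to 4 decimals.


Step 1: H is diagonal, so H^(-1) * g = [-2.4214, -0.4885, 2.9164, -1.942].
Step 2: g^T H^(-1) g = sum_i g_i^2 / H_ii
  = (-7.2642)^2/3 + (-3.4194)^2/7 + (5.8328)^2/2 + (-7.768)^2/4
  = 17.5895 + 1.6703 + 17.0108 + 15.0855 = 51.3561
Step 3: Objective decrease = 0.5 * g^T H^(-1) g = 25.678


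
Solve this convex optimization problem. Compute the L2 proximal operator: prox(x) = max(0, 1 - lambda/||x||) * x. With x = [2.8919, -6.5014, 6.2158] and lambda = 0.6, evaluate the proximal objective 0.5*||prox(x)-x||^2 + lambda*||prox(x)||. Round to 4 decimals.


Step 1: Compute ||x||.
||x|| = 9.4481
Step 2: Compute scaling factor.
scale = max(0, 1 - 0.6/9.4481) = 0.9365
Step 3: prox(x) = [2.7083, -6.0885, 5.8211]
||prox(x)|| = 8.8481
Step 4: Proximal objective.
0.5*||prox-x||^2 = 0.18
lambda*||prox|| = 5.3089
Total = 5.4889


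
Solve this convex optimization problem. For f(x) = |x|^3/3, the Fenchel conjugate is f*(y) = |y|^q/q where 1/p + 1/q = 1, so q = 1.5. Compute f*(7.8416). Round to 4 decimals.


The conjugate exponent q satisfies 1/p + 1/q = 1.
p = 3, so q = 3/(3 - 1) = 1.5
|y|^q = 7.8416^1.5 = 21.9587
f*(7.8416) = 21.9587 / 1.5 = 14.6391


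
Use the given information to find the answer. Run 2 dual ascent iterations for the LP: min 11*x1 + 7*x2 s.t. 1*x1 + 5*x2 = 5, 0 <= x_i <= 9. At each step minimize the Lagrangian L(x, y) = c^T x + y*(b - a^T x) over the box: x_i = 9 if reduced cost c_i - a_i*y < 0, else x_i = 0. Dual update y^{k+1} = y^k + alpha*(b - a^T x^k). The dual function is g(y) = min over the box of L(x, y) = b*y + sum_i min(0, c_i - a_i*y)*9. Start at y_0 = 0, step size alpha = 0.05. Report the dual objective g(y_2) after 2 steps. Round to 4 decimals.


Dual ascent for LP: min 11*x1 + 7*x2, 1*x1 + 5*x2 = 5, 0 <= x_i <= 9
Step 1: y^k = 0.0, reduced costs: (11.0, 7.0)
  x^k = (0.0, 0.0), subgradient = b - a^T x = 5.0
  y^{k+1} = 0.0 + 0.05*5.0 = 0.25
Step 2: y^k = 0.25, reduced costs: (10.75, 5.75)
  x^k = (0.0, 0.0), subgradient = b - a^T x = 5.0
  y^{k+1} = 0.25 + 0.05*5.0 = 0.5
Dual objective at y_2 = 0.5: reduced costs (10.5, 4.5), box minimizer x = (0.0, 0.0)
g(y_2) = b*y + (c1 - a1*y)*x1 + (c2 - a2*y)*x2 = 5*0.5 + 10.5*0.0 + 4.5*0.0 = 2.5 + 0.0 + 0.0 = 2.5


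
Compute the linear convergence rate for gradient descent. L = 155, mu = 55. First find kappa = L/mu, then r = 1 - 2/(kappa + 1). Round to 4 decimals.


Step 1: Compute the condition number.
kappa = L/mu = 155/55 = 2.8182
Step 2: Compute the convergence rate.
r = 1 - 2/(kappa + 1) = 1 - 2*mu/(L + mu) = (L - mu)/(L + mu) = 100/210 = 0.4762


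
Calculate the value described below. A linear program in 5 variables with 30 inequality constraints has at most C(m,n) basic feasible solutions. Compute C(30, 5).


Each vertex corresponds to some choice of n active constraints out of m, so the number of vertices is at most C(m, n) = m! / (n!(m-n)!).
m = 30, n = 5
Numerator: 30 * 29 * 28 * 27 * 26
Denominator: 5! = 120
C(30, 5) = 142506


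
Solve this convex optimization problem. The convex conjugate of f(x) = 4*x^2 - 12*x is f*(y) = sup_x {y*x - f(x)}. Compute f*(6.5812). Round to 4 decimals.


f*(y) = sup_x {y*x - a*x^2 - b*x} = sup_x {(y-b)*x - a*x^2}
FOC: (y - b) - 2a*x = 0 => x* = (y - b)/(2a)
x* = (6.5812 + 12)/(2*4) = 2.3227
f*(6.5812) = (y-b)^2/(4a) = (6.5812 + 12)^2/(4*4)
= 345.261/16 = 21.5788


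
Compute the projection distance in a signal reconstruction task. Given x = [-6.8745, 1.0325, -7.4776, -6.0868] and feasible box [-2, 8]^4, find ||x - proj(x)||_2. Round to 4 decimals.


Project each component onto [-2, 8].
clip(-6.8745) = -2.0, clip(1.0325) = 1.0325, clip(-7.4776) = -2.0, clip(-6.0868) = -2.0
Projection = [-2.0, 1.0325, -2.0, -2.0]
Squared diffs: [23.7608, 0.0, 30.0041, 16.7019]
Distance = sqrt(70.4668) = 8.3944
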